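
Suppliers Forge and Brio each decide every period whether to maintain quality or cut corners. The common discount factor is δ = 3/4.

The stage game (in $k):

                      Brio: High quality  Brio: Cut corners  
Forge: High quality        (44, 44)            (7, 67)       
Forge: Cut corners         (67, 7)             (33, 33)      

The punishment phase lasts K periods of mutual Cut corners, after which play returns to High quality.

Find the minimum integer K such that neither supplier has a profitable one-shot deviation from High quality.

Need Σ_{k=1}^{K} δ^k ≥ (67−44)/(44−33) = 2.0909 at δ = 3/4.
At K = 4 the sum is 2.0508 < 2.0909; at K = 5 it is 2.2881 ≥ 2.0909.
So the minimum punishment length is K = 5.

5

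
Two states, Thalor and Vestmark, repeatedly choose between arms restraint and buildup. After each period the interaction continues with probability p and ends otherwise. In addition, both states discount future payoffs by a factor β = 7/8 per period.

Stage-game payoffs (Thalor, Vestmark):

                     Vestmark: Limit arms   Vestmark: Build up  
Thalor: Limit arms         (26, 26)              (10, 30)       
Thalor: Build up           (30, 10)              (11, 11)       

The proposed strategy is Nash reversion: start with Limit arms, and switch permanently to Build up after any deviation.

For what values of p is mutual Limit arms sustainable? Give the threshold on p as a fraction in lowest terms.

With continuation probability p and discount β, the effective per-period discount factor is βp.
Grim-trigger IC: βp ≥ (30−26)/(30−11) = 4/19.
So p ≥ (4/19)/(7/8) = 32/133.

32/133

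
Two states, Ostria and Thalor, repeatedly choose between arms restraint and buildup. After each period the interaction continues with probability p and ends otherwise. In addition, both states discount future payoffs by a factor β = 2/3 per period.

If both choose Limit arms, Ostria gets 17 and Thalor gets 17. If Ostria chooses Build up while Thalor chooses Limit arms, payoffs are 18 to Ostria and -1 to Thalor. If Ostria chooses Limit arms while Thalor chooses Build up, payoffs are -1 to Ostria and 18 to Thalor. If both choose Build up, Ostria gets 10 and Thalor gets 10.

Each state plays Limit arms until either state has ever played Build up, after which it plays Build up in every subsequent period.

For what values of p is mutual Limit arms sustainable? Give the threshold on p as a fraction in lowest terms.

3/16

With continuation probability p and discount β, the effective per-period discount factor is βp.
Grim-trigger IC: βp ≥ (18−17)/(18−10) = 1/8.
So p ≥ (1/8)/(2/3) = 3/16.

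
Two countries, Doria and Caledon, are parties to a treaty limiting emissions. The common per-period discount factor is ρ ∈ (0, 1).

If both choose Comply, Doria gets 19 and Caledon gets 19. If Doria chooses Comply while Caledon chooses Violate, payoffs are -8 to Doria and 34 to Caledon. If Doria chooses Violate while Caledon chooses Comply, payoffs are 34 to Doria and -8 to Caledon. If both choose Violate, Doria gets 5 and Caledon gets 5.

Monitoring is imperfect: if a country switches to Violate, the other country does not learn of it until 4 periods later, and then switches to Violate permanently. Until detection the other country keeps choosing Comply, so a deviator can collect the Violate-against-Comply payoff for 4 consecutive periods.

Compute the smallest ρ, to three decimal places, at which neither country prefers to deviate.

0.848

Deviating for the 4 undetected periods gains 34−19 = 15 per period over cooperation, then loses 19−5 = 14 per period forever once punishment starts.
Gain: 15(1 + ρ + … + ρ^3); loss: 14·ρ^4/(1−ρ).
No profitable deviation ⇔ 15(1−ρ^4) ≤ 14·ρ^4, i.e. ρ^4 ≥ 15/(15+14) = 15/29.
Hence ρ ≥ (15/29)^(1/4) ≈ 0.848.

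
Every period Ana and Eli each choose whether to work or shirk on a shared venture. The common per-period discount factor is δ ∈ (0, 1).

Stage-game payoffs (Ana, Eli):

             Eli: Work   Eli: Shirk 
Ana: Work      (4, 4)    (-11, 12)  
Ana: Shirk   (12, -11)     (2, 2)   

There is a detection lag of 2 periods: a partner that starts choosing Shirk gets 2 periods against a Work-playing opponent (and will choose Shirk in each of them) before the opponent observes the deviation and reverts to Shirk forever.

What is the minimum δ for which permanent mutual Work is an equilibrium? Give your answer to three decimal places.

0.894

The best deviation is to choose Shirk for all 2 undetected periods, earning 12 each, then 2 forever once detected.
Deviation value: 12(1−δ^2)/(1−δ) + 2δ^2/(1−δ); cooperation value: 4/(1−δ).
IC: 4 ≥ 12(1−δ^2) + 2δ^2 = 12 − 10δ^2.
So δ^2 ≥ 8/10 = 4/5, giving δ ≥ (4/5)^(1/2) ≈ 0.894.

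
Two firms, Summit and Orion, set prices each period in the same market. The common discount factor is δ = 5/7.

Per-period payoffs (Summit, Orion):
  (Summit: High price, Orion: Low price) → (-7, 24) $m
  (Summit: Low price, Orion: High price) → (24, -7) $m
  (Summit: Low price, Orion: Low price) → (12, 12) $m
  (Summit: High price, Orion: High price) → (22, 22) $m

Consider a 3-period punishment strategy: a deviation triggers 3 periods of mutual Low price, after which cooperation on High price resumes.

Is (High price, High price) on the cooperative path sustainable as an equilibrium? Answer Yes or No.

Yes

IC: δ+…+δ^3 ≥ (24−22)/(22−12) = 1/5.
At δ = 5/7: partial sum = 1.5889 ≥ 0.2000. Cooperation sustainable.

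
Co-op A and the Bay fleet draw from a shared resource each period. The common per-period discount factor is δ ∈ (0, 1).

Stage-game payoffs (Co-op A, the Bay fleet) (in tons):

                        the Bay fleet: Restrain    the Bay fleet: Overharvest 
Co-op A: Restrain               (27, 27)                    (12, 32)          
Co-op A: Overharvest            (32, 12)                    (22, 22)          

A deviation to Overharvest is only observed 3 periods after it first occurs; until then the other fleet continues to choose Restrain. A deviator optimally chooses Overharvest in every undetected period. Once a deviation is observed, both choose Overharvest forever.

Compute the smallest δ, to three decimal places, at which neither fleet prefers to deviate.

0.794

Deviating for the 3 undetected periods gains 32−27 = 5 per period over cooperation, then loses 27−22 = 5 per period forever once punishment starts.
Gain: 5(1 + δ + … + δ^2); loss: 5·δ^3/(1−δ).
No profitable deviation ⇔ 5(1−δ^3) ≤ 5·δ^3, i.e. δ^3 ≥ 5/(5+5) = 1/2.
Hence δ ≥ (1/2)^(1/3) ≈ 0.794.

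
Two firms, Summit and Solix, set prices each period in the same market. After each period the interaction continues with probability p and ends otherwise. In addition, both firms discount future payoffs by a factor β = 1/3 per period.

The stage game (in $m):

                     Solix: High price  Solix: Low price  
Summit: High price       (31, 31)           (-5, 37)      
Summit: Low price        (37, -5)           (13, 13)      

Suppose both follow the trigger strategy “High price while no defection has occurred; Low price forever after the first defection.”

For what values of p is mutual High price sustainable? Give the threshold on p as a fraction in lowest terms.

3/4

Expected continuation weight on next period's payoff is β·p = 1/3·p, which plays the role of the discount factor.
Cooperation requires 1/3·p ≥ (37−31)/(37−13) = 1/4, hence p ≥ 3/4.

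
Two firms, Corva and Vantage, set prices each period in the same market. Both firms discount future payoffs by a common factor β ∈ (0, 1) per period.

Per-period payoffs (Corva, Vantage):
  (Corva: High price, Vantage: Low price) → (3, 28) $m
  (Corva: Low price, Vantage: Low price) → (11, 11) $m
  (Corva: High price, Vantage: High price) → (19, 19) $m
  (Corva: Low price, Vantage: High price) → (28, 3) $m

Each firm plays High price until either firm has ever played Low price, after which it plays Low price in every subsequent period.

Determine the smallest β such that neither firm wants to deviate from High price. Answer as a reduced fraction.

9/17

19/(1−β) ≥ 28 + 11β/(1−β)
19 ≥ 28 − 17β
β ≥ 9/17.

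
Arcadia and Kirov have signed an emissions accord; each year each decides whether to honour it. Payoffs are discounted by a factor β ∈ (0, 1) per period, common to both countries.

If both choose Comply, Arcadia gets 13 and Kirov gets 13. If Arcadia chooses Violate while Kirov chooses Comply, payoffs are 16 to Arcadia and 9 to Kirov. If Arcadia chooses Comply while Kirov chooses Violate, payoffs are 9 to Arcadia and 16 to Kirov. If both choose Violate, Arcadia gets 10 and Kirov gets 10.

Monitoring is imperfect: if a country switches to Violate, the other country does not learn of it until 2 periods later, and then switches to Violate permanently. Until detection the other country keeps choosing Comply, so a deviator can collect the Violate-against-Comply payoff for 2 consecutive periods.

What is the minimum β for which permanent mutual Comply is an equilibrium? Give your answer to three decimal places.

0.707

A deviator earns 16 for 2 periods, then 10 forever; cooperating earns 13 forever. Multiplying the IC by (1−β):
13 ≥ 16(1−β^2) + 10β^2, so 6·β^2 ≥ 3 and β^2 ≥ 1/2.
β ≥ (1/2)^(1/2) ≈ 0.707.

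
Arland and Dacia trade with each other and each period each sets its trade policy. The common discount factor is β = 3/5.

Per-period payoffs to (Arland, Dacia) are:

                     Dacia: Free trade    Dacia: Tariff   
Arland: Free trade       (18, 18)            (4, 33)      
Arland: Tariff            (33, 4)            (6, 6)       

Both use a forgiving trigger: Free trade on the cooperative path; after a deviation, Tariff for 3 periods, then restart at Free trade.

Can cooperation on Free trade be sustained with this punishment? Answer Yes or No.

Comparing payoff streams over the 4 periods until play realigns: cooperate → 18(1+β+…+β^3); deviate → 33 + 6(β+…+β^3).
Cooperation is sustained iff (18−6)(β+…+β^3) ≥ 33−18.
β+…+β^3 = 3/5·(1−(3/5)^3)/(1−3/5) = 1.1760, and (33−18)/(18−6) = 1.2500.
1.1760 < 1.2500, so cooperation is not sustainable.

No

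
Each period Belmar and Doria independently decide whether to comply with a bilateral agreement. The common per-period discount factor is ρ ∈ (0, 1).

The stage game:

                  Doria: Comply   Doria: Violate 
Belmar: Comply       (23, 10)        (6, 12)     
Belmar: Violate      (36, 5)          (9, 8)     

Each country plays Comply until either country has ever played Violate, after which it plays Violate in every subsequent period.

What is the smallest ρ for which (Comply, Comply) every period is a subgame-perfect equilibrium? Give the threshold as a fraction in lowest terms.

1/2

For Belmar: deviation gain 36−23 = 13, per-period punishment loss 23−9 = 14. IC gives ρ ≥ 13/27.
For Doria: gain 2, loss 2 per period, so ρ ≥ 2/4 = 1/2.
The tighter constraint is Doria's, so cooperation needs ρ ≥ 1/2.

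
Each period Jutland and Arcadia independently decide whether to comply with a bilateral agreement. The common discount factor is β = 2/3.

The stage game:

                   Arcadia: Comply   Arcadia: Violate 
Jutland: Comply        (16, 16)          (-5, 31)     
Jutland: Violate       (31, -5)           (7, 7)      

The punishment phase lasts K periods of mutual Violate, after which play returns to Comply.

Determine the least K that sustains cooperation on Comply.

No profitable deviation requires (16−7)(β+…+β^K) ≥ 31−16, i.e. β+…+β^K ≥ 5/3 ≈ 1.6667.
With β = 2/3, the partial sums are K=1: 0.6667, K=2: 1.1111, K=3: 1.4074, K=4: 1.6049, K=5: 1.7366.
K = 5 is the first length at which the sum reaches 1.6667.

5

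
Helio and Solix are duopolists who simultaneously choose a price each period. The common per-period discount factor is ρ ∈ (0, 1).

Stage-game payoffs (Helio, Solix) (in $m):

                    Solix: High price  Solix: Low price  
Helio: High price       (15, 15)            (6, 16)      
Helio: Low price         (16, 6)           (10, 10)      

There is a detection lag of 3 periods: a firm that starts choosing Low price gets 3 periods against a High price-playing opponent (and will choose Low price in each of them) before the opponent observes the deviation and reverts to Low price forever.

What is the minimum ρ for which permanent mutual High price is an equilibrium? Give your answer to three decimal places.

The best deviation is to choose Low price for all 3 undetected periods, earning 16 each, then 10 forever once detected.
Deviation value: 16(1−ρ^3)/(1−ρ) + 10ρ^3/(1−ρ); cooperation value: 15/(1−ρ).
IC: 15 ≥ 16(1−ρ^3) + 10ρ^3 = 16 − 6ρ^3.
So ρ^3 ≥ 1/6, giving ρ ≥ (1/6)^(1/3) ≈ 0.550.

0.550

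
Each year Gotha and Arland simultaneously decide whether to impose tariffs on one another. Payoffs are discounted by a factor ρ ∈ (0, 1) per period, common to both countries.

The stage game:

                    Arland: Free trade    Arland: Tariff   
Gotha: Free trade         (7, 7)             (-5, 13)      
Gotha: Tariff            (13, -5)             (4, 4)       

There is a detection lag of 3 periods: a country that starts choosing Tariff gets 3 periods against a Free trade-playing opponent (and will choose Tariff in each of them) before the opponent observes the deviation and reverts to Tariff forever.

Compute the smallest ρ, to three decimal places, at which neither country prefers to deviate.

0.874

Deviating for the 3 undetected periods gains 13−7 = 6 per period over cooperation, then loses 7−4 = 3 per period forever once punishment starts.
Gain: 6(1 + ρ + … + ρ^2); loss: 3·ρ^3/(1−ρ).
No profitable deviation ⇔ 6(1−ρ^3) ≤ 3·ρ^3, i.e. ρ^3 ≥ 6/(6+3) = 2/3.
Hence ρ ≥ (2/3)^(1/3) ≈ 0.874.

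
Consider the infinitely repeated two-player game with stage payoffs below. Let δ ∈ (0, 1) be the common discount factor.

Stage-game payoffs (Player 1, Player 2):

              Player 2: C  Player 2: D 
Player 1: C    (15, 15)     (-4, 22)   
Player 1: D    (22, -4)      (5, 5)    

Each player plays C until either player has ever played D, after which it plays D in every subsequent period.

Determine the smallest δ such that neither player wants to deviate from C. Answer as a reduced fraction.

7/17

Cooperation forever yields 15 each period: 15/(1−δ).
Deviating yields 22 once, then 5 forever: 22 + 5δ/(1−δ).
No profitable deviation requires 15/(1−δ) ≥ 22 + 5δ/(1−δ).
Multiplying by (1−δ): 15 ≥ 22(1−δ) + 5δ = 22 − 17δ.
So 17δ ≥ 7, i.e. δ ≥ 7/17.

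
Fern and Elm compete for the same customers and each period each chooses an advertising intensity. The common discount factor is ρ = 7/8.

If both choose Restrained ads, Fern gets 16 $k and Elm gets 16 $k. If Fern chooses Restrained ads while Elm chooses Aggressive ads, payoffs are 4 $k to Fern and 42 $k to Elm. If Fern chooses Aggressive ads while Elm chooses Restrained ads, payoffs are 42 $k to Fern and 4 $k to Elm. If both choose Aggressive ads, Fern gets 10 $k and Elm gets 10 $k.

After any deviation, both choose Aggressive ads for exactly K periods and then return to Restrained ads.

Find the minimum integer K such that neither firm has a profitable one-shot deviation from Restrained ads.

IC: ρ(1−ρ^K)/(1−ρ) ≥ (42−16)/(16−10) = 13/3.
With ρ = 7/8: need 1 − ρ^K ≥ 13/3·(1−7/8)/(7/8), i.e. ρ^K ≤ 0.3810.
Since (7/8)^7 = 0.3927 and (7/8)^8 = 0.3436, the smallest such K is 8.

8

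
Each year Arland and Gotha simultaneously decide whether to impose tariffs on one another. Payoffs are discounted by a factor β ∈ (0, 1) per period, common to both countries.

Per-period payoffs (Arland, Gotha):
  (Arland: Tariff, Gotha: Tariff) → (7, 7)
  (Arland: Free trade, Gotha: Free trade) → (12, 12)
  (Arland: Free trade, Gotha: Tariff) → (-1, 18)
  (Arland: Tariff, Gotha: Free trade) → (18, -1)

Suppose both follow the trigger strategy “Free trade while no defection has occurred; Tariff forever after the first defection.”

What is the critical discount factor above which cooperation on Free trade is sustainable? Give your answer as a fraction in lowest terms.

6/11

12/(1−β) ≥ 18 + 7β/(1−β)
12 ≥ 18 − 11β
β ≥ 6/11.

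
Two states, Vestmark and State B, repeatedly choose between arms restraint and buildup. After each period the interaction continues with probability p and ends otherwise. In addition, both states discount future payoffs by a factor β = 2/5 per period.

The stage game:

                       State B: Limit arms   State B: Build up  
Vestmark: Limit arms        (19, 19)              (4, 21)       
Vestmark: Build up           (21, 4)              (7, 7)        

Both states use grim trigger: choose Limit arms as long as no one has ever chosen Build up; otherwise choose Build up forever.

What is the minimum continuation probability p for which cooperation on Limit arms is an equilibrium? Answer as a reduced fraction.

Expected continuation weight on next period's payoff is β·p = 2/5·p, which plays the role of the discount factor.
Cooperation requires 2/5·p ≥ (21−19)/(21−7) = 1/7, hence p ≥ 5/14.

5/14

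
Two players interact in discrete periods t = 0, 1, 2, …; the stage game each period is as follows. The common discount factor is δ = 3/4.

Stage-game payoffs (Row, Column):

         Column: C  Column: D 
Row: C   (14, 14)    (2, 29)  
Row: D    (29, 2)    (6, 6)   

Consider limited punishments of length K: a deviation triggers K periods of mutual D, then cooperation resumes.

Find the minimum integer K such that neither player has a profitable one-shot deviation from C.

4

Need Σ_{k=1}^{K} δ^k ≥ (29−14)/(14−6) = 1.8750 at δ = 3/4.
At K = 3 the sum is 1.7344 < 1.8750; at K = 4 it is 2.0508 ≥ 1.8750.
So the minimum punishment length is K = 4.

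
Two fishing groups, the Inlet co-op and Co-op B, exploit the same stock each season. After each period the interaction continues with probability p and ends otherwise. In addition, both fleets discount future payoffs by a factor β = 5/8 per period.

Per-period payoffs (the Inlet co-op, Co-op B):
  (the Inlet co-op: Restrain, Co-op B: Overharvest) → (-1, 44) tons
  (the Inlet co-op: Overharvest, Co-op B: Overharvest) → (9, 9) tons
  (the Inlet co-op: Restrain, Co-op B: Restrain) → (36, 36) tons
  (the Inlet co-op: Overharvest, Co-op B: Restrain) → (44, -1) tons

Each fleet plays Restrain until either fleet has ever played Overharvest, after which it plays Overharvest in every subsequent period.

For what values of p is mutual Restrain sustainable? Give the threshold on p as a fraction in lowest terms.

With continuation probability p and discount β, the effective per-period discount factor is βp.
Grim-trigger IC: βp ≥ (44−36)/(44−9) = 8/35.
So p ≥ (8/35)/(5/8) = 64/175.

64/175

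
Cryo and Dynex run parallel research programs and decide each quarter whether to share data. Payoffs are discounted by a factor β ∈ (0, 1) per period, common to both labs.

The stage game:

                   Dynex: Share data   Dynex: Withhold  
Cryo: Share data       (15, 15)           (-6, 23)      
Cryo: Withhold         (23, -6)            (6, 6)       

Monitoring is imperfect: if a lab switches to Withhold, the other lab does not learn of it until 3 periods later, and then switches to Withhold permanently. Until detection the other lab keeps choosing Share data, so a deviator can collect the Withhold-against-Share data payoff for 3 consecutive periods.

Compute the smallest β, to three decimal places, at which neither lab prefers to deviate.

Deviating for the 3 undetected periods gains 23−15 = 8 per period over cooperation, then loses 15−6 = 9 per period forever once punishment starts.
Gain: 8(1 + β + … + β^2); loss: 9·β^3/(1−β).
No profitable deviation ⇔ 8(1−β^3) ≤ 9·β^3, i.e. β^3 ≥ 8/(8+9) = 8/17.
Hence β ≥ (8/17)^(1/3) ≈ 0.778.

0.778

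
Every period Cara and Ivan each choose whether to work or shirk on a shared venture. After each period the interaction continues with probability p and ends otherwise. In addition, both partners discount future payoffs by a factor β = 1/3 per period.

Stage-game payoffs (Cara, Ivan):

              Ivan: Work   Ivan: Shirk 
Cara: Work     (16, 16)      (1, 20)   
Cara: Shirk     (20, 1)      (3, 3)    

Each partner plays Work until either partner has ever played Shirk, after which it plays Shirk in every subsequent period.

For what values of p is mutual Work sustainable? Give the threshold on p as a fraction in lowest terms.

Expected continuation weight on next period's payoff is β·p = 1/3·p, which plays the role of the discount factor.
Cooperation requires 1/3·p ≥ (20−16)/(20−3) = 4/17, hence p ≥ 12/17.

12/17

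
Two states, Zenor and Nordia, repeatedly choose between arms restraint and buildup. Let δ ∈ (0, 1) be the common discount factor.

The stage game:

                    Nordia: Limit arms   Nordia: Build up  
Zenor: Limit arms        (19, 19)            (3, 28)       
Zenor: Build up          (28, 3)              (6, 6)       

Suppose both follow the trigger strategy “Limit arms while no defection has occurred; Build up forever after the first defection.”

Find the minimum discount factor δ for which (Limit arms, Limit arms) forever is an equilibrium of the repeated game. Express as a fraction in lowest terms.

Under grim trigger the critical discount factor is (T−C)/(T−P) with T = 28, C = 19, P = 6.
δ* = (28−19)/(28−6) = 9/22.

9/22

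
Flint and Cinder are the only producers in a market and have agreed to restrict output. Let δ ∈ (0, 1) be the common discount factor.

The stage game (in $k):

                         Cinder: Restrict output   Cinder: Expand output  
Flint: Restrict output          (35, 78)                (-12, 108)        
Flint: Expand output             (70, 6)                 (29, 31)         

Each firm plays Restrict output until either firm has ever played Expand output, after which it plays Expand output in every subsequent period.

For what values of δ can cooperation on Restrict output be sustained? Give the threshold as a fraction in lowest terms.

35/41

For Flint: deviation gain 70−35 = 35, per-period punishment loss 35−29 = 6. IC gives δ ≥ 35/41.
For Cinder: gain 30, loss 47 per period, so δ ≥ 30/77.
The tighter constraint is Flint's, so cooperation needs δ ≥ 35/41.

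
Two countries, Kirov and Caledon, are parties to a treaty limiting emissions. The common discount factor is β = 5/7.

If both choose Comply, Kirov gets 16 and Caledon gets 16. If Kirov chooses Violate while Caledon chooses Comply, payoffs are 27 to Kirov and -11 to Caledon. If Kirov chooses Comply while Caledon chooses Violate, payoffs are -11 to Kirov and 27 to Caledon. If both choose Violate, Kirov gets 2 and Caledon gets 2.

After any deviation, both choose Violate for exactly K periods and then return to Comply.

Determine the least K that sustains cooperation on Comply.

IC: β(1−β^K)/(1−β) ≥ (27−16)/(16−2) = 11/14.
With β = 5/7: need 1 − β^K ≥ 11/14·(1−5/7)/(5/7), i.e. β^K ≤ 0.6857.
Since (5/7)^1 = 0.7143 and (5/7)^2 = 0.5102, the smallest such K is 2.

2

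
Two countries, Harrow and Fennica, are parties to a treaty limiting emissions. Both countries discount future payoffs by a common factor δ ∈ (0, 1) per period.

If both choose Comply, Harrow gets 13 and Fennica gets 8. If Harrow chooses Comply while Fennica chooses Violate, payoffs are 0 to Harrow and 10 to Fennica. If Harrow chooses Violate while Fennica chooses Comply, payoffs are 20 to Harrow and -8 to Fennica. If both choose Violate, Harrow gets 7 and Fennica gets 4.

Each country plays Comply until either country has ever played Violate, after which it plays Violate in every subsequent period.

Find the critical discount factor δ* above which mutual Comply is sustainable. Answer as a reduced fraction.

7/13

Harrow's threshold: (20−13)/(20−7) = 7/13.
Fennica's threshold: (10−8)/(10−4) = 1/3.
7/13 > 1/3, so Harrow binds and δ* = 7/13.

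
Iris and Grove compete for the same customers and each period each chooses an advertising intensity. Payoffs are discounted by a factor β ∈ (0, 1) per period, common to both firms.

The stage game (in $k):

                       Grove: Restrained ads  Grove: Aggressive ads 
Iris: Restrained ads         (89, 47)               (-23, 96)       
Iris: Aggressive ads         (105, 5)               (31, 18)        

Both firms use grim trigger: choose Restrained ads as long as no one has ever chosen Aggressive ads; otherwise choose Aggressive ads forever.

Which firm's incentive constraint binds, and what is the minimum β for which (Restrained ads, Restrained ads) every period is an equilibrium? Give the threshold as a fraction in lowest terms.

Grove; β ≥ 49/78

Iris: cooperation gives 89 each period; deviation gives 105 once then 31 forever.
  89/(1−β) ≥ 105 + 31β/(1−β) ⇒ β ≥ 16/74 = 8/37.
Grove: cooperation gives 47 each period; deviation gives 96 once then 18 forever.
  β ≥ 49/78.
Both must hold, so the binding constraint is Grove's: β ≥ 49/78.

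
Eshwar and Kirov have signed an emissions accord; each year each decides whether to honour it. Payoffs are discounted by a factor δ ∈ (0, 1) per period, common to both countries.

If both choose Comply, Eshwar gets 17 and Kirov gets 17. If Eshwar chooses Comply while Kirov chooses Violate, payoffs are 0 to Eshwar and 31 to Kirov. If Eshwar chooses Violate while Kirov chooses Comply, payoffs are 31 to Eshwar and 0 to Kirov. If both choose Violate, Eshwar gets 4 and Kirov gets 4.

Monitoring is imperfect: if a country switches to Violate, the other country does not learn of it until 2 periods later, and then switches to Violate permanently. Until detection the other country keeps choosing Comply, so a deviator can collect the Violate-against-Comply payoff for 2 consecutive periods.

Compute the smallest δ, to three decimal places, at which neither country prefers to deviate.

0.720

The best deviation is to choose Violate for all 2 undetected periods, earning 31 each, then 4 forever once detected.
Deviation value: 31(1−δ^2)/(1−δ) + 4δ^2/(1−δ); cooperation value: 17/(1−δ).
IC: 17 ≥ 31(1−δ^2) + 4δ^2 = 31 − 27δ^2.
So δ^2 ≥ 14/27, giving δ ≥ (14/27)^(1/2) ≈ 0.720.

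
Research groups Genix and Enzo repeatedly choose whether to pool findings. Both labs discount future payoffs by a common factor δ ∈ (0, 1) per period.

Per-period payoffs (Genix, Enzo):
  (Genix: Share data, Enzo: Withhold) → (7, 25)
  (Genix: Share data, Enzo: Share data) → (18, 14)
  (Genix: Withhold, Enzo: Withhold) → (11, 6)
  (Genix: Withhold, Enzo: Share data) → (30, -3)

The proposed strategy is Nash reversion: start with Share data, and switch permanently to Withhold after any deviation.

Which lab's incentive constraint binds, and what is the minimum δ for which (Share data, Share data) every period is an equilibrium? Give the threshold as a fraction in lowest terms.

For Genix: deviation gain 30−18 = 12, per-period punishment loss 18−11 = 7. IC gives δ ≥ 12/19.
For Enzo: gain 11, loss 8 per period, so δ ≥ 11/19.
The tighter constraint is Genix's, so cooperation needs δ ≥ 12/19.

Genix; δ ≥ 12/19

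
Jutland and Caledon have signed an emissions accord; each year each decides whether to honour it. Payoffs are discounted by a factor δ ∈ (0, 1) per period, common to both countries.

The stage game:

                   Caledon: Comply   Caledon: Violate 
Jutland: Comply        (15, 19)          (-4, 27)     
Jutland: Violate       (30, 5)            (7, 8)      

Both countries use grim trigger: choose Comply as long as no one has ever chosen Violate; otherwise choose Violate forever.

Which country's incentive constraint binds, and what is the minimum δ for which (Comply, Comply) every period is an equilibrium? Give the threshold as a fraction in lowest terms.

For Jutland: deviation gain 30−15 = 15, per-period punishment loss 15−7 = 8. IC gives δ ≥ 15/23.
For Caledon: gain 8, loss 11 per period, so δ ≥ 8/19.
The tighter constraint is Jutland's, so cooperation needs δ ≥ 15/23.

Jutland; δ ≥ 15/23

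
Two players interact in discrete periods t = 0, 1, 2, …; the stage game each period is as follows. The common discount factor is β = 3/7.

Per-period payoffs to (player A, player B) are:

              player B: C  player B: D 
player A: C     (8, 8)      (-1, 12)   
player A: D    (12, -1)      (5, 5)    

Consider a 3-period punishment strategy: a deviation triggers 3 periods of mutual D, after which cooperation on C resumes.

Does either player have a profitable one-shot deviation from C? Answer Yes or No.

Yes

A one-shot deviation gives 12 now, then 5 for 3 periods, then back to 8.
Gain from deviating: (12−8) today; loss: (8−5) in each of the next 3 periods.
No-deviation condition: (8−5)(β+…+β^3) ≥ 12−8, i.e. β+…+β^3 ≥ 4/3.
At β = 3/7: β+…+β^3 = 0.6910 < 1.3333.
So cooperation is not sustainable.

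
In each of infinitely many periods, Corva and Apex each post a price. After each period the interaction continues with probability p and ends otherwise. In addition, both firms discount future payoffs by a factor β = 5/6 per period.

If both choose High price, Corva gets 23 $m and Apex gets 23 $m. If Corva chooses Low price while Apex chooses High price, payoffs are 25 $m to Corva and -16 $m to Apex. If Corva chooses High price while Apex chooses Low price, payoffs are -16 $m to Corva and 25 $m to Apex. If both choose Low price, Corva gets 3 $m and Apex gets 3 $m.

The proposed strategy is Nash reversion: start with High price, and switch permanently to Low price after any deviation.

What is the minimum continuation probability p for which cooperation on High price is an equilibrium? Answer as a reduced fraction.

With continuation probability p and discount β, the effective per-period discount factor is βp.
Grim-trigger IC: βp ≥ (25−23)/(25−3) = 1/11.
So p ≥ (1/11)/(5/6) = 6/55.

6/55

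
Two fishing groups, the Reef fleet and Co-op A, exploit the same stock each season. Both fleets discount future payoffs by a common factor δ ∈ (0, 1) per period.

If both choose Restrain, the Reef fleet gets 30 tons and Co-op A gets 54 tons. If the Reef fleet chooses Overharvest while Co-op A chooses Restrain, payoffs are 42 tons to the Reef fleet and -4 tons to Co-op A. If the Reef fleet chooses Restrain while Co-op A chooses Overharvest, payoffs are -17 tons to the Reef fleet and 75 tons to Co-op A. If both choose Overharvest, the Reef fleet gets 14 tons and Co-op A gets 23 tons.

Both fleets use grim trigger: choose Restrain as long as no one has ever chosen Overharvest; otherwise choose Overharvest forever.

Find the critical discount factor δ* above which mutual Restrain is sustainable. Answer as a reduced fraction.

For the Reef fleet: deviation gain 42−30 = 12, per-period punishment loss 30−14 = 16. IC gives δ ≥ 12/28 = 3/7.
For Co-op A: gain 21, loss 31 per period, so δ ≥ 21/52.
The tighter constraint is the Reef fleet's, so cooperation needs δ ≥ 3/7.

3/7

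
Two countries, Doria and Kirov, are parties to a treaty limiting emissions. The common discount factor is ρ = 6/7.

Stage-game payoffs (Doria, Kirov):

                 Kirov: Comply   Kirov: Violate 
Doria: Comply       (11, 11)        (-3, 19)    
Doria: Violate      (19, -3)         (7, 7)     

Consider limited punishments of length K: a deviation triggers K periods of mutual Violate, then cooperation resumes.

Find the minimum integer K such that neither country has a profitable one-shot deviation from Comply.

Need Σ_{k=1}^{K} ρ^k ≥ (19−11)/(11−7) = 2.0000 at ρ = 6/7.
At K = 2 the sum is 1.5918 < 2.0000; at K = 3 it is 2.2216 ≥ 2.0000.
So the minimum punishment length is K = 3.

3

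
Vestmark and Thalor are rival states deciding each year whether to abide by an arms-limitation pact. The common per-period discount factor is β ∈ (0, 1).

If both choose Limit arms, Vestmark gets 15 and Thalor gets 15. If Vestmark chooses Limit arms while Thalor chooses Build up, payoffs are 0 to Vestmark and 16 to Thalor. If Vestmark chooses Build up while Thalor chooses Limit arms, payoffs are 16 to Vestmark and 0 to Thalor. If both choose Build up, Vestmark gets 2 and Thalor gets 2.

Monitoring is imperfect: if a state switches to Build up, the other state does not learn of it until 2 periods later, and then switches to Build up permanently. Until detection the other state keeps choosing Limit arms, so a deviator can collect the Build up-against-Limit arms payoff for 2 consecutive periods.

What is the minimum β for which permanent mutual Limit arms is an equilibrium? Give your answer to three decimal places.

0.267

A deviator earns 16 for 2 periods, then 2 forever; cooperating earns 15 forever. Multiplying the IC by (1−β):
15 ≥ 16(1−β^2) + 2β^2, so 14·β^2 ≥ 1 and β^2 ≥ 1/14.
β ≥ (1/14)^(1/2) ≈ 0.267.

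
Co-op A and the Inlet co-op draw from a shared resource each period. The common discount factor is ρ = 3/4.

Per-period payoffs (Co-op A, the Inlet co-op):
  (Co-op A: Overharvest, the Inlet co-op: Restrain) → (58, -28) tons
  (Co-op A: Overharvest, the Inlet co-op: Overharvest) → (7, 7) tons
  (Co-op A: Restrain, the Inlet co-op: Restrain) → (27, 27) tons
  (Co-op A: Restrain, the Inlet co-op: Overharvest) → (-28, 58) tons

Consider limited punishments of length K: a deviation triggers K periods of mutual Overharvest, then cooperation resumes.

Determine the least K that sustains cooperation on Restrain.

3

No profitable deviation requires (27−7)(ρ+…+ρ^K) ≥ 58−27, i.e. ρ+…+ρ^K ≥ 31/20 ≈ 1.5500.
With ρ = 3/4, the partial sums are K=1: 0.7500, K=2: 1.3125, K=3: 1.7344.
K = 3 is the first length at which the sum reaches 1.5500.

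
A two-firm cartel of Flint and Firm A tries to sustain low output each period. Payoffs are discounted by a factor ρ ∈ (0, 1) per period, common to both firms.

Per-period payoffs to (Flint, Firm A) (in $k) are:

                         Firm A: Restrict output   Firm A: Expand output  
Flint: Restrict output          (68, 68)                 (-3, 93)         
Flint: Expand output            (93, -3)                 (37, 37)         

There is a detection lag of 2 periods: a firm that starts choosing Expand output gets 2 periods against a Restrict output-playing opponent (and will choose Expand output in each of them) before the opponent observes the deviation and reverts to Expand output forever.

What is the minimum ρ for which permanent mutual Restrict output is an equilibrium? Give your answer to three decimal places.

A deviator earns 93 for 2 periods, then 37 forever; cooperating earns 68 forever. Multiplying the IC by (1−ρ):
68 ≥ 93(1−ρ^2) + 37ρ^2, so 56·ρ^2 ≥ 25 and ρ^2 ≥ 25/56.
ρ ≥ (25/56)^(1/2) ≈ 0.668.

0.668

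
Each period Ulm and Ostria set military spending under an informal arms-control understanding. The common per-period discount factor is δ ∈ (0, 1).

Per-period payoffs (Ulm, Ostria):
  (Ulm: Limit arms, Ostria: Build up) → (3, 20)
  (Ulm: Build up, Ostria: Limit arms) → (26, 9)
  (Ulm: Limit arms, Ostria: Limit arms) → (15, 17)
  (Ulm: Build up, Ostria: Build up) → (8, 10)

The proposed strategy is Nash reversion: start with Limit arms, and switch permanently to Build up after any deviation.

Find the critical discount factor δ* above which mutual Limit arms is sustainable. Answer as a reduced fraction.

11/18

Ulm's threshold: (26−15)/(26−8) = 11/18.
Ostria's threshold: (20−17)/(20−10) = 3/10.
11/18 > 3/10, so Ulm binds and δ* = 11/18.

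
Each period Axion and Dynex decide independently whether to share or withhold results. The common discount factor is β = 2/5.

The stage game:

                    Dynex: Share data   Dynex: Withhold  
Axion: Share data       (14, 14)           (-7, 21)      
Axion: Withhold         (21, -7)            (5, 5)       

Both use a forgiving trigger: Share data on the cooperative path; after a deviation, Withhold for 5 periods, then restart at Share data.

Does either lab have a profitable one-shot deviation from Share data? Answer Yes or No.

Yes

IC: β+…+β^5 ≥ (21−14)/(14−5) = 7/9.
At β = 2/5: partial sum = 0.6598 < 0.7778. Cooperation not sustainable.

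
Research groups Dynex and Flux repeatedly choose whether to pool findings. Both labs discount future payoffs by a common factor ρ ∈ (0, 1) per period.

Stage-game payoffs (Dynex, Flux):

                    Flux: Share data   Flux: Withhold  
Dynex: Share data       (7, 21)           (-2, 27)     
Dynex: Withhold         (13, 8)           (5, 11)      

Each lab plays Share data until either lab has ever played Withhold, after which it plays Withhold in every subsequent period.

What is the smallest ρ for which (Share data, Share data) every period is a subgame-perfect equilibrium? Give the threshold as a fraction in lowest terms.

3/4

For Dynex: deviation gain 13−7 = 6, per-period punishment loss 7−5 = 2. IC gives ρ ≥ 6/8 = 3/4.
For Flux: gain 6, loss 10 per period, so ρ ≥ 6/16 = 3/8.
The tighter constraint is Dynex's, so cooperation needs ρ ≥ 3/4.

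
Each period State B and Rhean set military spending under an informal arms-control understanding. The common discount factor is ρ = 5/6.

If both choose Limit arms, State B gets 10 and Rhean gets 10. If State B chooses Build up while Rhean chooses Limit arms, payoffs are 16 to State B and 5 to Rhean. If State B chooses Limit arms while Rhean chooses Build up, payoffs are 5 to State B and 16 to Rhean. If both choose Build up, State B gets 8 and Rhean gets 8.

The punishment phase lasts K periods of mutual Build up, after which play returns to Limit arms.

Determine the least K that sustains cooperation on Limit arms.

6

IC: ρ(1−ρ^K)/(1−ρ) ≥ (16−10)/(10−8) = 3.
With ρ = 5/6: need 1 − ρ^K ≥ 3·(1−5/6)/(5/6), i.e. ρ^K ≤ 0.4000.
Since (5/6)^5 = 0.4019 and (5/6)^6 = 0.3349, the smallest such K is 6.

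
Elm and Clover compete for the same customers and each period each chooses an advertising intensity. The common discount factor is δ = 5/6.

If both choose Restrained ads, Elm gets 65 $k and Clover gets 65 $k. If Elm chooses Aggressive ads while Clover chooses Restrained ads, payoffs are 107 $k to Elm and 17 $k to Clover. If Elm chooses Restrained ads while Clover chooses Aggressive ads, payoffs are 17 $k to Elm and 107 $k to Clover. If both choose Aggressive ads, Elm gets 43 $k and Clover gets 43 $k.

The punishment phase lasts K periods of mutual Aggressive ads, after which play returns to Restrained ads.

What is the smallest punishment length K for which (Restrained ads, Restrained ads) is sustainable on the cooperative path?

IC: δ(1−δ^K)/(1−δ) ≥ (107−65)/(65−43) = 21/11.
With δ = 5/6: need 1 − δ^K ≥ 21/11·(1−5/6)/(5/6), i.e. δ^K ≤ 0.6182.
Since (5/6)^2 = 0.6944 and (5/6)^3 = 0.5787, the smallest such K is 3.

3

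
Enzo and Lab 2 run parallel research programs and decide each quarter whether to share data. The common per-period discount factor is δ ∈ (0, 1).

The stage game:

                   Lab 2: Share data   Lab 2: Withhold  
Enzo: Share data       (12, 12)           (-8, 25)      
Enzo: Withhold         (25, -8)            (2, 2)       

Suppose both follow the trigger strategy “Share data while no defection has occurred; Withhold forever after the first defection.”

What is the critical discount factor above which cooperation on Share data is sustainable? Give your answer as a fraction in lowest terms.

12/(1−δ) ≥ 25 + 2δ/(1−δ)
12 ≥ 25 − 23δ
δ ≥ 13/23.

13/23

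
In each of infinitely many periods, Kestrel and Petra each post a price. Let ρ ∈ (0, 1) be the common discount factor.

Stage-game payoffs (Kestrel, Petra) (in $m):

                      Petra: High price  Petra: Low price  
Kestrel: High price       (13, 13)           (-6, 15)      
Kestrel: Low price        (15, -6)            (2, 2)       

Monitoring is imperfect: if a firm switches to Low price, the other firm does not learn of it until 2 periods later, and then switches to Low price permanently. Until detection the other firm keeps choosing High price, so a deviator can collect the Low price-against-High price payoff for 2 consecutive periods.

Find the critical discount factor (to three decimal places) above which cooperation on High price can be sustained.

The best deviation is to choose Low price for all 2 undetected periods, earning 15 each, then 2 forever once detected.
Deviation value: 15(1−ρ^2)/(1−ρ) + 2ρ^2/(1−ρ); cooperation value: 13/(1−ρ).
IC: 13 ≥ 15(1−ρ^2) + 2ρ^2 = 15 − 13ρ^2.
So ρ^2 ≥ 2/13, giving ρ ≥ (2/13)^(1/2) ≈ 0.392.

0.392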